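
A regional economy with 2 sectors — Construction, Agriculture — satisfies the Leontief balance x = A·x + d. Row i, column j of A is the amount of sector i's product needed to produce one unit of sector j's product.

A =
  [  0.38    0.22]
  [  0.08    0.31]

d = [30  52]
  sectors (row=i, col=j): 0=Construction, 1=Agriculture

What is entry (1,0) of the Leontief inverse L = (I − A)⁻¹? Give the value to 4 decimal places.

L[1,0] = 0.1950

Form M = I − A:
  [  0.62   -0.22]
  [ -0.08    0.69]
Leontief inverse L = M⁻¹:
  [  1.6821    0.5363]
  [  0.1950    1.5115]
Total output x = L · d:
  x_0 = 1.6821·30 + 0.5363·52 = 78.3520
  x_1 = 0.1950·30 + 1.5115·52 = 84.4466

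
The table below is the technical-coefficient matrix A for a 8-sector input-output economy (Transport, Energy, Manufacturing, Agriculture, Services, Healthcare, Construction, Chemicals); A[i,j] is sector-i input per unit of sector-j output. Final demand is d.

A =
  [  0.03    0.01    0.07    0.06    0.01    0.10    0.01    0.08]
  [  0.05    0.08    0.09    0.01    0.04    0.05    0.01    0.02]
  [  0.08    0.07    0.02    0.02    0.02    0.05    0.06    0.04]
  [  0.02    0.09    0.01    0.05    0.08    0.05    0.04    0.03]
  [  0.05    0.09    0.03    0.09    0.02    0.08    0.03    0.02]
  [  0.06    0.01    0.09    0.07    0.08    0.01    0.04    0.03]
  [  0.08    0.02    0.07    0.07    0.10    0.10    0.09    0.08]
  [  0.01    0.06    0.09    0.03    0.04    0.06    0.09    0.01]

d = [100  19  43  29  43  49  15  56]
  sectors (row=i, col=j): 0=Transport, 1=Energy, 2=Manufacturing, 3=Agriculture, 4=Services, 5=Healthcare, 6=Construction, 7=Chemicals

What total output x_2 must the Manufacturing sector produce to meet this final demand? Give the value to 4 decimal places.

Form M = I − A:
  [  0.97   -0.01   -0.07   -0.06   -0.01   -0.10   -0.01   -0.08]
  [ -0.05    0.92   -0.09   -0.01   -0.04   -0.05   -0.01   -0.02]
  [ -0.08   -0.07    0.98   -0.02   -0.02   -0.05   -0.06   -0.04]
  [ -0.02   -0.09   -0.01    0.95   -0.08   -0.05   -0.04   -0.03]
  [ -0.05   -0.09   -0.03   -0.09    0.98   -0.08   -0.03   -0.02]
  [ -0.06   -0.01   -0.09   -0.07   -0.08    0.99   -0.04   -0.03]
  [ -0.08   -0.02   -0.07   -0.07   -0.10   -0.10    0.91   -0.08]
  [ -0.01   -0.06   -0.09   -0.03   -0.04   -0.06   -0.09    0.99]
Leontief inverse L = M⁻¹:
  [  1.0583    0.0412    0.1059    0.0893    0.0410    0.1324    0.0402    0.1014]
  [  0.0797    1.1112    0.1238    0.0352    0.0634    0.0831    0.0326    0.0414]
  [  0.1094    0.0987    1.0597    0.0499    0.0496    0.0888    0.0864    0.0658]
  [  0.0497    0.1264    0.0469    1.0814    0.1108    0.0870    0.0651    0.0514]
  [  0.0817    0.1269    0.0701    0.1222    1.0551    0.1181    0.0567    0.0452]
  [  0.0917    0.0477    0.1221    0.1037    0.1091    1.0524    0.0696    0.0562]
  [  0.1303    0.0729    0.1296    0.1260    0.1519    0.1645    1.1394    0.1212]
  [  0.0477    0.0952    0.1283    0.0630    0.0752    0.1006    0.1223    1.0374]
Total output x = L · d:
  x_0 = 1.0583·100 + 0.0412·19 + 0.1059·43 + 0.0893·29 + 0.0410·43 + 0.1324·49 + 0.0402·15 + 0.1014·56 = 128.2846
  x_1 = 0.0797·100 + 1.1112·19 + 0.1238·43 + 0.0352·29 + 0.0634·43 + 0.0831·49 + 0.0326·15 + 0.0414·56 = 45.0374
  x_2 = 0.1094·100 + 0.0987·19 + 1.0597·43 + 0.0499·29 + 0.0496·43 + 0.0888·49 + 0.0864·15 + 0.0658·56 = 71.2934
  x_3 = 0.0497·100 + 0.1264·19 + 0.0469·43 + 1.0814·29 + 0.1108·43 + 0.0870·49 + 0.0651·15 + 0.0514·56 = 53.6312
  x_4 = 0.0817·100 + 0.1269·19 + 0.0701·43 + 0.1222·29 + 1.0551·43 + 0.1181·49 + 0.0567·15 + 0.0452·56 = 71.6728
  x_5 = 0.0917·100 + 0.0477·19 + 0.1221·43 + 0.1037·29 + 0.1091·43 + 1.0524·49 + 0.0696·15 + 0.0562·56 = 78.7843
  x_6 = 0.1303·100 + 0.0729·19 + 0.1296·43 + 0.1260·29 + 0.1519·43 + 0.1645·49 + 1.1394·15 + 0.1212·56 = 62.1045
  x_7 = 0.0477·100 + 0.0952·19 + 0.1283·43 + 0.0630·29 + 0.0752·43 + 0.1006·49 + 0.1223·15 + 1.0374·56 = 82.0139

71.2934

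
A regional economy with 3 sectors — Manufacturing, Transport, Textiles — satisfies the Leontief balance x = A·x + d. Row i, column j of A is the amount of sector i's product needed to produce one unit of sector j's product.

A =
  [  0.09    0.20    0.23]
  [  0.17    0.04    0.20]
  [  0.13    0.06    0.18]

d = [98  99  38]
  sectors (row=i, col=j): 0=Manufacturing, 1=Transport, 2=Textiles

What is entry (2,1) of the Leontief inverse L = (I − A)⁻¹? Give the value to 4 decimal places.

Form M = I − A:
  [  0.91   -0.20   -0.23]
  [ -0.17    0.96   -0.20]
  [ -0.13   -0.06    0.82]
Leontief inverse L = M⁻¹:
  [  1.2088    0.2772    0.4067]
  [  0.2579    1.1169    0.3448]
  [  0.2105    0.1257    1.3092]
Total output x = L · d:
  x_0 = 1.2088·98 + 0.2772·99 + 0.4067·38 = 161.3627
  x_1 = 0.2579·98 + 1.1169·99 + 0.3448·38 = 148.9543
  x_2 = 0.2105·98 + 0.1257·99 + 1.3092·38 = 82.8224

L[2,1] = 0.1257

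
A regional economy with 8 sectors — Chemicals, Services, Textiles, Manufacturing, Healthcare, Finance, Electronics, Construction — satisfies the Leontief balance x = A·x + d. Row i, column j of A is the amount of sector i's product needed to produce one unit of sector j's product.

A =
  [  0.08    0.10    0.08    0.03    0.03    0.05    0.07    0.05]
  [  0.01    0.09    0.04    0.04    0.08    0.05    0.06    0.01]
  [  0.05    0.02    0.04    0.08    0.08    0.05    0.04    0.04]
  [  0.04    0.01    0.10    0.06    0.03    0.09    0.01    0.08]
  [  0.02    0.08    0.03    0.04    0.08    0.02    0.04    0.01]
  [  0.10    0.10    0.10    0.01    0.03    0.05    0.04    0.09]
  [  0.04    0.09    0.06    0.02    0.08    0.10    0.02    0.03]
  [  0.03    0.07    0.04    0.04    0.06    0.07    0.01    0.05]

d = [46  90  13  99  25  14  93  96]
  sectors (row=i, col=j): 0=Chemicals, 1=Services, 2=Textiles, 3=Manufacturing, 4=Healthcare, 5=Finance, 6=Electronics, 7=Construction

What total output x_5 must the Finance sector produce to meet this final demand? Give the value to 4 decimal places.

64.7219

Form M = I − A:
  [  0.92   -0.10   -0.08   -0.03   -0.03   -0.05   -0.07   -0.05]
  [ -0.01    0.91   -0.04   -0.04   -0.08   -0.05   -0.06   -0.01]
  [ -0.05   -0.02    0.96   -0.08   -0.08   -0.05   -0.04   -0.04]
  [ -0.04   -0.01   -0.10    0.94   -0.03   -0.09   -0.01   -0.08]
  [ -0.02   -0.08   -0.03   -0.04    0.92   -0.02   -0.04   -0.01]
  [ -0.10   -0.10   -0.10   -0.01   -0.03    0.95   -0.04   -0.09]
  [ -0.04   -0.09   -0.06   -0.02   -0.08   -0.10    0.98   -0.03]
  [ -0.03   -0.07   -0.04   -0.04   -0.06   -0.07   -0.01    0.95]
Leontief inverse L = M⁻¹:
  [  1.1184    0.1613    0.1295    0.0639    0.0817    0.0991    0.1039    0.0849]
  [  0.0362    1.1364    0.0767    0.0654    0.1212    0.0860    0.0848    0.0347]
  [  0.0817    0.0661    1.0825    0.1080    0.1193    0.0895    0.0644    0.0714]
  [  0.0772    0.0569    0.1455    1.0913    0.0707    0.1320    0.0355    0.1171]
  [  0.0404    0.1182    0.0598    0.0619    1.1146    0.0494    0.0610    0.0294]
  [  0.1409    0.1650    0.1508    0.0467    0.0844    1.1003    0.0764    0.1270]
  [  0.0750    0.1462    0.1042    0.0493    0.1258    0.1396    1.0509    0.0618]
  [  0.0584    0.1152    0.0774    0.0652    0.0974    0.1045    0.0343    1.0777]
Total output x = L · d:
  x_0 = 1.1184·46 + 0.1613·90 + 0.1295·13 + 0.0639·99 + 0.0817·25 + 0.0991·14 + 0.1039·93 + 0.0849·96 = 95.2272
  x_1 = 0.0362·46 + 1.1364·90 + 0.0767·13 + 0.0654·99 + 0.1212·25 + 0.0860·14 + 0.0848·93 + 0.0347·96 = 126.8623
  x_2 = 0.0817·46 + 0.0661·90 + 1.0825·13 + 0.1080·99 + 0.1193·25 + 0.0895·14 + 0.0644·93 + 0.0714·96 = 51.5610
  x_3 = 0.0772·46 + 0.0569·90 + 0.1455·13 + 1.0913·99 + 0.0707·25 + 0.1320·14 + 0.0355·93 + 0.1171·96 = 136.7586
  x_4 = 0.0404·46 + 0.1182·90 + 0.0598·13 + 0.0619·99 + 1.1146·25 + 0.0494·14 + 0.0610·93 + 0.0294·96 = 56.4566
  x_5 = 0.1409·46 + 0.1650·90 + 0.1508·13 + 0.0467·99 + 0.0844·25 + 1.1003·14 + 0.0764·93 + 0.1270·96 = 64.7219
  x_6 = 0.0750·46 + 0.1462·90 + 0.1042·13 + 0.0493·99 + 0.1258·25 + 0.1396·14 + 1.0509·93 + 0.0618·96 = 131.6081
  x_7 = 0.0584·46 + 0.1152·90 + 0.0774·13 + 0.0652·99 + 0.0974·25 + 0.1045·14 + 0.0343·93 + 1.0777·96 = 131.0568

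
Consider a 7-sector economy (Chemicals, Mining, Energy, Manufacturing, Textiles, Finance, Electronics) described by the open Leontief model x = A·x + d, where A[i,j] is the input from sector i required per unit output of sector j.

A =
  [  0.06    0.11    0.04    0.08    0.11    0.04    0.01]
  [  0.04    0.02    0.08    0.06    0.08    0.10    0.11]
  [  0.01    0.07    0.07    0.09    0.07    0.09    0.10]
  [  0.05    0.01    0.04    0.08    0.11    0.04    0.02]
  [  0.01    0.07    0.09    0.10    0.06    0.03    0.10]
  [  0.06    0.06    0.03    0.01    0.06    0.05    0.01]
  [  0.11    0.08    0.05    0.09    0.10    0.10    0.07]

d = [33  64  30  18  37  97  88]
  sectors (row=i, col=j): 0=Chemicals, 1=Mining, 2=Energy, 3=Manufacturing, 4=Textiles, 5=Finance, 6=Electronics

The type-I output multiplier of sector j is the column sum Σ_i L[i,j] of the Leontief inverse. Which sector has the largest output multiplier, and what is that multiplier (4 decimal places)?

Form M = I − A:
  [  0.94   -0.11   -0.04   -0.08   -0.11   -0.04   -0.01]
  [ -0.04    0.98   -0.08   -0.06   -0.08   -0.10   -0.11]
  [ -0.01   -0.07    0.93   -0.09   -0.07   -0.09   -0.10]
  [ -0.05   -0.01   -0.04    0.92   -0.11   -0.04   -0.02]
  [ -0.01   -0.07   -0.09   -0.10    0.94   -0.03   -0.10]
  [ -0.06   -0.06   -0.03   -0.01   -0.06    0.95   -0.01]
  [ -0.11   -0.08   -0.05   -0.09   -0.10   -0.10    0.93]
Leontief inverse L = M⁻¹:
  [  1.0936    0.1537    0.0896    0.1401    0.1765    0.0888    0.0625]
  [  0.0843    1.0742    0.1299    0.1243    0.1528    0.1561    0.1627]
  [  0.0545    0.1200    1.1217    0.1548    0.1443    0.1487    0.1558]
  [  0.0759    0.0462    0.0768    1.1280    0.1613    0.0739    0.0569]
  [  0.0510    0.1162    0.1399    0.1648    1.1315    0.0867    0.1555]
  [  0.0818    0.0907    0.0601    0.0456    0.1005    1.0808    0.0415]
  [  0.1612    0.1438    0.1110    0.1674    0.1899    0.1646    1.1317]
Total output x = L · d:
  x_0 = 1.0936·33 + 0.1537·64 + 0.0896·30 + 0.1401·18 + 0.1765·37 + 0.0888·97 + 0.0625·88 = 71.7800
  x_1 = 0.0843·33 + 1.0742·64 + 0.1299·30 + 0.1243·18 + 0.1528·37 + 0.1561·97 + 0.1627·88 = 112.7827
  x_2 = 0.0545·33 + 0.1200·64 + 1.1217·30 + 0.1548·18 + 0.1443·37 + 0.1487·97 + 0.1558·88 = 79.3909
  x_3 = 0.0759·33 + 0.0462·64 + 0.0768·30 + 1.1280·18 + 0.1613·37 + 0.0739·97 + 0.0569·88 = 46.2184
  x_4 = 0.0510·33 + 0.1162·64 + 0.1399·30 + 0.1648·18 + 1.1315·37 + 0.0867·97 + 0.1555·88 = 80.2385
  x_5 = 0.0818·33 + 0.0907·64 + 0.0601·30 + 0.0456·18 + 0.1005·37 + 1.0808·97 + 0.0415·88 = 123.3331
  x_6 = 0.1612·33 + 0.1438·64 + 0.1110·30 + 0.1674·18 + 0.1899·37 + 0.1646·97 + 1.1317·88 = 143.4460
Output multipliers (column sums of L):
  Chemicals: 1.6024
  Mining: 1.7447
  Energy: 1.7291
  Manufacturing: 1.9252
  Textiles: 2.0567
  Finance: 1.7995
  Electronics: 1.7667

Textiles (2.0567)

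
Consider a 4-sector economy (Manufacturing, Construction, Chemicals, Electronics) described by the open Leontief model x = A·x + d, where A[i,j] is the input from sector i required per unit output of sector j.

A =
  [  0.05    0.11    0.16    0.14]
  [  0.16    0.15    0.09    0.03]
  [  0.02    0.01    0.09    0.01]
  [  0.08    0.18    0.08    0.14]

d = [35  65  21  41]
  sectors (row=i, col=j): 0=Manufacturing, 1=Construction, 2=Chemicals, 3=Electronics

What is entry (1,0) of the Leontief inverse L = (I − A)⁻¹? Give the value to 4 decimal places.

Form M = I − A:
  [  0.95   -0.11   -0.16   -0.14]
  [ -0.16    0.85   -0.09   -0.03]
  [ -0.02   -0.01    0.91   -0.01]
  [ -0.08   -0.18   -0.08    0.86]
Leontief inverse L = M⁻¹:
  [  1.1046    0.1857    0.2292    0.1890]
  [  0.2162    1.2233    0.1660    0.0798]
  [  0.0283    0.0205    1.1075    0.0182]
  [  0.1507    0.2752    0.1591    1.1988]
Total output x = L · d:
  x_0 = 1.1046·35 + 0.1857·65 + 0.2292·21 + 0.1890·41 = 63.2915
  x_1 = 0.2162·35 + 1.2233·65 + 0.1660·21 + 0.0798·41 = 93.8423
  x_2 = 0.0283·35 + 0.0205·65 + 1.1075·21 + 0.0182·41 = 26.3305
  x_3 = 0.1507·35 + 0.2752·65 + 0.1591·21 + 1.1988·41 = 75.6528

L[1,0] = 0.2162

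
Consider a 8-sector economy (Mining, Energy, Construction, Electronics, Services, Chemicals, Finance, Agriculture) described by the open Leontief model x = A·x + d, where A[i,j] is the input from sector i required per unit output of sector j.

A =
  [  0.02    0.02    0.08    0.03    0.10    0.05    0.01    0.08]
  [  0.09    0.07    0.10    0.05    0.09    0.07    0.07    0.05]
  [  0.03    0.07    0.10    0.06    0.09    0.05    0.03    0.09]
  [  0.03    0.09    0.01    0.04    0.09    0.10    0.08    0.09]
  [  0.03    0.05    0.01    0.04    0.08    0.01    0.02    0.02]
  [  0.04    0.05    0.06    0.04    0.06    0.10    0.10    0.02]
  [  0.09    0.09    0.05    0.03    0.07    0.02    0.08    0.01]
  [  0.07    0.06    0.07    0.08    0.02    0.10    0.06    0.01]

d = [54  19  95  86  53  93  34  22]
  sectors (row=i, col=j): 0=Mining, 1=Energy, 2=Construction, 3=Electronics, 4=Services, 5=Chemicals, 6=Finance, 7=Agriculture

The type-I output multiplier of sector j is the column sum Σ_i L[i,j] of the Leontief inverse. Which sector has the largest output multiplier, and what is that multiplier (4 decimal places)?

Form M = I − A:
  [  0.98   -0.02   -0.08   -0.03   -0.10   -0.05   -0.01   -0.08]
  [ -0.09    0.93   -0.10   -0.05   -0.09   -0.07   -0.07   -0.05]
  [ -0.03   -0.07    0.90   -0.06   -0.09   -0.05   -0.03   -0.09]
  [ -0.03   -0.09   -0.01    0.96   -0.09   -0.10   -0.08   -0.09]
  [ -0.03   -0.05   -0.01   -0.04    0.92   -0.01   -0.02   -0.02]
  [ -0.04   -0.05   -0.06   -0.04   -0.06    0.90   -0.10   -0.02]
  [ -0.09   -0.09   -0.05   -0.03   -0.07   -0.02    0.92   -0.01]
  [ -0.07   -0.06   -0.07   -0.08   -0.02   -0.10   -0.06    0.99]
Leontief inverse L = M⁻¹:
  [  1.0523    0.0625    0.1202    0.0644    0.1505    0.0921    0.0462    0.1103]
  [  0.1418    1.1355    0.1654    0.0989    0.1728    0.1323    0.1266    0.1003]
  [  0.0771    0.1302    1.1576    0.1065    0.1610    0.1091    0.0819    0.1340]
  [  0.0821    0.1503    0.0660    1.0843    0.1598    0.1593    0.1378    0.1266]
  [  0.0526    0.0784    0.0344    0.0606    1.1162    0.0355    0.0437    0.0406]
  [  0.0840    0.1044    0.1107    0.0775    0.1254    1.1497    0.1506    0.0565]
  [  0.1307    0.1387    0.0994    0.0647    0.1342    0.0625    1.1206    0.0478]
  [  0.1126    0.1151    0.1236    0.1187    0.0888    0.1557    0.1119    1.0531]
Total output x = L · d:
  x_0 = 1.0523·54 + 0.0625·19 + 0.1202·95 + 0.0644·86 + 0.1505·53 + 0.0921·93 + 0.0462·34 + 0.1103·22 = 95.5052
  x_1 = 0.1418·54 + 1.1355·19 + 0.1654·95 + 0.0989·86 + 0.1728·53 + 0.1323·93 + 0.1266·34 + 0.1003·22 = 81.4283
  x_2 = 0.0771·54 + 0.1302·19 + 1.1576·95 + 0.1065·86 + 0.1610·53 + 0.1091·93 + 0.0819·34 + 0.1340·22 = 150.1850
  x_3 = 0.0821·54 + 0.1503·19 + 0.0660·95 + 1.0843·86 + 0.1598·53 + 0.1593·93 + 0.1378·34 + 0.1266·22 = 137.5660
  x_4 = 0.0526·54 + 0.0784·19 + 0.0344·95 + 0.0606·86 + 1.1162·53 + 0.0355·93 + 0.0437·34 + 0.0406·22 = 77.6526
  x_5 = 0.0840·54 + 0.1044·19 + 0.1107·95 + 0.0775·86 + 0.1254·53 + 1.1497·93 + 0.1506·34 + 0.0565·22 = 143.6327
  x_6 = 0.1307·54 + 0.1387·19 + 0.0994·95 + 0.0647·86 + 0.1342·53 + 0.0625·93 + 1.1206·34 + 0.0478·22 = 76.7743
  x_7 = 0.1126·54 + 0.1151·19 + 0.1236·95 + 0.1187·86 + 0.0888·53 + 0.1557·93 + 0.1119·34 + 1.0531·22 = 76.3758
Output multipliers (column sums of L):
  Mining: 1.7333
  Energy: 1.9151
  Construction: 1.8773
  Electronics: 1.6757
  Services: 2.1087
  Chemicals: 1.8962
  Finance: 1.8192
  Agriculture: 1.6692

Services (2.1087)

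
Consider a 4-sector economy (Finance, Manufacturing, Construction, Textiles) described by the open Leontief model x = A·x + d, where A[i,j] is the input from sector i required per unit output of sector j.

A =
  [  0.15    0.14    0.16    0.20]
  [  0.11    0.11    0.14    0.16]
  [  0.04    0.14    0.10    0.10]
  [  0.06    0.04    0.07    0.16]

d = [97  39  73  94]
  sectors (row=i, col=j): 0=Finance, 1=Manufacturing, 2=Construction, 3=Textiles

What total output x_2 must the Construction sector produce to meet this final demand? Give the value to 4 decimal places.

Form M = I − A:
  [  0.85   -0.14   -0.16   -0.20]
  [ -0.11    0.89   -0.14   -0.16]
  [ -0.04   -0.14    0.90   -0.10]
  [ -0.06   -0.04   -0.07    0.84]
Leontief inverse L = M⁻¹:
  [  1.2509    0.2600    0.2925    0.3822]
  [  0.1890    1.2055    0.2447    0.3037]
  [  0.0968    0.2095    1.1767    0.2030]
  [  0.1064    0.0934    0.1306    1.2492]
Total output x = L · d:
  x_0 = 1.2509·97 + 0.2600·39 + 0.2925·73 + 0.3822·94 = 188.7497
  x_1 = 0.1890·97 + 1.2055·39 + 0.2447·73 + 0.3037·94 = 111.7593
  x_2 = 0.0968·97 + 0.2095·39 + 1.1767·73 + 0.2030·94 = 122.5426
  x_3 = 0.1064·97 + 0.0934·39 + 0.1306·73 + 1.2492·94 = 140.9206

122.5426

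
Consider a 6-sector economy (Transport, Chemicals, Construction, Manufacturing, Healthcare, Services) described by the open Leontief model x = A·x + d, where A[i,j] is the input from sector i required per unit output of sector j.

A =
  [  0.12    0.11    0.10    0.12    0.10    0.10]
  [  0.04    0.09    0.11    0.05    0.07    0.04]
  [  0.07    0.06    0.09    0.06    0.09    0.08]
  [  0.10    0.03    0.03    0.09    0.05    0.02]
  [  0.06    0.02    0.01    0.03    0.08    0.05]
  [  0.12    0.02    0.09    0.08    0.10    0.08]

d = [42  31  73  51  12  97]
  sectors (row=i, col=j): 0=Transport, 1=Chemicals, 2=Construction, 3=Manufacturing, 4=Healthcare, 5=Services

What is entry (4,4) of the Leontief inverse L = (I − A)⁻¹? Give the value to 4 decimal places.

L[4,4] = 1.1165

Form M = I − A:
  [  0.88   -0.11   -0.10   -0.12   -0.10   -0.10]
  [ -0.04    0.91   -0.11   -0.05   -0.07   -0.04]
  [ -0.07   -0.06    0.91   -0.06   -0.09   -0.08]
  [ -0.10   -0.03   -0.03    0.91   -0.05   -0.02]
  [ -0.06   -0.02   -0.01   -0.03    0.92   -0.05]
  [ -0.12   -0.02   -0.09   -0.08   -0.10    0.92]
Leontief inverse L = M⁻¹:
  [  1.2182    0.1739    0.1806    0.2035    0.1929    0.1706]
  [  0.0947    1.1286    0.1595    0.0964    0.1259    0.0822]
  [  0.1371    0.1021    1.1447    0.1157    0.1551    0.1298]
  [  0.1513    0.0635    0.0682    1.1348    0.0956    0.0550]
  [  0.0987    0.0427    0.0380    0.0615    1.1165    0.0779]
  [  0.1982    0.0674    0.1491    0.1453    0.1727    1.1369]
Total output x = L · d:
  x_0 = 1.2182·42 + 0.1739·31 + 0.1806·73 + 0.2035·51 + 0.1929·12 + 0.1706·97 = 98.9710
  x_1 = 0.0947·42 + 1.1286·31 + 0.1595·73 + 0.0964·51 + 0.1259·12 + 0.0822·97 = 65.0113
  x_2 = 0.1371·42 + 0.1021·31 + 1.1447·73 + 0.1157·51 + 0.1551·12 + 0.1298·97 = 112.8392
  x_3 = 0.1513·42 + 0.0635·31 + 0.0682·73 + 1.1348·51 + 0.0956·12 + 0.0550·97 = 77.6601
  x_4 = 0.0987·42 + 0.0427·31 + 0.0380·73 + 0.0615·51 + 1.1165·12 + 0.0779·97 = 32.3368
  x_5 = 0.1982·42 + 0.0674·31 + 0.1491·73 + 0.1453·51 + 0.1727·12 + 1.1369·97 = 141.0639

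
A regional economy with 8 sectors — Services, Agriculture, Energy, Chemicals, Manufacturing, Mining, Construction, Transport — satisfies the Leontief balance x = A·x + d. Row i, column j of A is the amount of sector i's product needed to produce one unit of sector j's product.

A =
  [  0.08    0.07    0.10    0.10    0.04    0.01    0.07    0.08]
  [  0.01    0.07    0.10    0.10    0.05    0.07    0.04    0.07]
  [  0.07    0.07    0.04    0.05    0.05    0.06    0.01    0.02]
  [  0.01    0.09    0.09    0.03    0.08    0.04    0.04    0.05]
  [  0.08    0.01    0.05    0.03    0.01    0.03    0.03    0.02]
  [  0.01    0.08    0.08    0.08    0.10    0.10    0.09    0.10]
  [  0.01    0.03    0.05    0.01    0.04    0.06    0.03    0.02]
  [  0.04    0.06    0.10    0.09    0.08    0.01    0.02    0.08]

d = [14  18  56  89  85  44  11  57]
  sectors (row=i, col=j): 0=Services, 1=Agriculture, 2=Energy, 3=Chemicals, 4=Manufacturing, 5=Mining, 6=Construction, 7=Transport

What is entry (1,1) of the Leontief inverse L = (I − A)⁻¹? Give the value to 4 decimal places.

Form M = I − A:
  [  0.92   -0.07   -0.10   -0.10   -0.04   -0.01   -0.07   -0.08]
  [ -0.01    0.93   -0.10   -0.10   -0.05   -0.07   -0.04   -0.07]
  [ -0.07   -0.07    0.96   -0.05   -0.05   -0.06   -0.01   -0.02]
  [ -0.01   -0.09   -0.09    0.97   -0.08   -0.04   -0.04   -0.05]
  [ -0.08   -0.01   -0.05   -0.03    0.99   -0.03   -0.03   -0.02]
  [ -0.01   -0.08   -0.08   -0.08   -0.10    0.90   -0.09   -0.10]
  [ -0.01   -0.03   -0.05   -0.01   -0.04   -0.06    0.97   -0.02]
  [ -0.04   -0.06   -0.10   -0.09   -0.08   -0.01   -0.02    0.92]
Leontief inverse L = M⁻¹:
  [  1.1187    0.1298    0.1731    0.1580    0.0933    0.0526    0.1048    0.1295]
  [  0.0429    1.1271    0.1675    0.1537    0.1038    0.1158    0.0740    0.1179]
  [  0.0971    0.1127    1.0929    0.0942    0.0882    0.0931    0.0394    0.0588]
  [  0.0400    0.1337    0.1443    1.0752    0.1202    0.0777    0.0670    0.0877]
  [  0.1008    0.0400    0.0859    0.0600    1.0363    0.0510    0.0500    0.0461]
  [  0.0508    0.1459    0.1625    0.1452    0.1644    1.1564    0.1330    0.1591]
  [  0.0271    0.0563    0.0817    0.0367    0.0654    0.0843    1.0483    0.0438]
  [  0.0758    0.1108    0.1624    0.1399    0.1255    0.0464    0.0488    1.1219]
Total output x = L · d:
  x_0 = 1.1187·14 + 0.1298·18 + 0.1731·56 + 0.1580·89 + 0.0933·85 + 0.0526·44 + 0.1048·11 + 0.1295·57 = 60.5263
  x_1 = 0.0429·14 + 1.1271·18 + 0.1675·56 + 0.1537·89 + 0.1038·85 + 0.1158·44 + 0.0740·11 + 0.1179·57 = 65.3987
  x_2 = 0.0971·14 + 0.1127·18 + 1.0929·56 + 0.0942·89 + 0.0882·85 + 0.0931·44 + 0.0394·11 + 0.0588·57 = 88.3504
  x_3 = 0.0400·14 + 0.1337·18 + 0.1443·56 + 1.0752·89 + 0.1202·85 + 0.0777·44 + 0.0670·11 + 0.0877·57 = 126.1105
  x_4 = 0.1008·14 + 0.0400·18 + 0.0859·56 + 0.0600·89 + 1.0363·85 + 0.0510·44 + 0.0500·11 + 0.0461·57 = 105.7894
  x_5 = 0.0508·14 + 0.1459·18 + 0.1625·56 + 0.1452·89 + 0.1644·85 + 1.1564·44 + 0.1330·11 + 0.1591·57 = 100.7562
  x_6 = 0.0271·14 + 0.0563·18 + 0.0817·56 + 0.0367·89 + 0.0654·85 + 0.0843·44 + 1.0483·11 + 0.0438·57 = 32.5347
  x_7 = 0.0758·14 + 0.1108·18 + 0.1624·56 + 0.1399·89 + 0.1255·85 + 0.0464·44 + 0.0488·11 + 1.1219·57 = 101.7950

L[1,1] = 1.1271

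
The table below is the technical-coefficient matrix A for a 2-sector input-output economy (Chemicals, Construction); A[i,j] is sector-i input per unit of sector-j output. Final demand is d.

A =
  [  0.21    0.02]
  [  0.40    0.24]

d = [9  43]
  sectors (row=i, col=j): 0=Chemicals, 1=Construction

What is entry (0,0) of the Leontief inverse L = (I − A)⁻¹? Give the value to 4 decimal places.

Form M = I − A:
  [  0.79   -0.02]
  [ -0.40    0.76]
Leontief inverse L = M⁻¹:
  [  1.2829    0.0338]
  [  0.6752    1.3336]
Total output x = L · d:
  x_0 = 1.2829·9 + 0.0338·43 = 12.9980
  x_1 = 0.6752·9 + 1.3336·43 = 63.4200

L[0,0] = 1.2829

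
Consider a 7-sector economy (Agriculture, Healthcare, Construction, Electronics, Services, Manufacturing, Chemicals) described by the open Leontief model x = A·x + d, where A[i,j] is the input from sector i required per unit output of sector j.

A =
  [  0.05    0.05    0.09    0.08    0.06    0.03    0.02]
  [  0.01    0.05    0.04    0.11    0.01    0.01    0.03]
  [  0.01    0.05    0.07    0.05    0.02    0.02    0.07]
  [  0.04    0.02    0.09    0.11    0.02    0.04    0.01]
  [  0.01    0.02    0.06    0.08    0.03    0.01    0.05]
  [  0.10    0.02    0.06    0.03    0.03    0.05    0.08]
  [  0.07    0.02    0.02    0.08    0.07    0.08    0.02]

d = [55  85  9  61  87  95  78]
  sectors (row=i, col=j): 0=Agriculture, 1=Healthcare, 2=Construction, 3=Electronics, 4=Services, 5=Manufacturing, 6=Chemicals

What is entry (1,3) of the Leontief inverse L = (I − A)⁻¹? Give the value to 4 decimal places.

Form M = I − A:
  [  0.95   -0.05   -0.09   -0.08   -0.06   -0.03   -0.02]
  [ -0.01    0.95   -0.04   -0.11   -0.01   -0.01   -0.03]
  [ -0.01   -0.05    0.93   -0.05   -0.02   -0.02   -0.07]
  [ -0.04   -0.02   -0.09    0.89   -0.02   -0.04   -0.01]
  [ -0.01   -0.02   -0.06   -0.08    0.97   -0.01   -0.05]
  [ -0.10   -0.02   -0.06   -0.03   -0.03    0.95   -0.08]
  [ -0.07   -0.02   -0.02   -0.08   -0.07   -0.08    0.98]
Leontief inverse L = M⁻¹:
  [  1.0687    0.0690    0.1272    0.1240    0.0765    0.0467    0.0420]
  [  0.0237    1.0622    0.0656    0.1435    0.0205    0.0231    0.0421]
  [  0.0262    0.0641    1.0950    0.0838    0.0339    0.0357    0.0862]
  [  0.0584    0.0363    0.1247    1.1479    0.0341    0.0560    0.0292]
  [  0.0241    0.0318    0.0846    0.1111    1.0421    0.0239    0.0638]
  [  0.1252    0.0389    0.0953    0.0713    0.0520    1.0711    0.1014]
  [  0.0941    0.0363    0.0568    0.1210    0.0880    0.0983    1.0412]
Total output x = L · d:
  x_0 = 1.0687·55 + 0.0690·85 + 0.1272·9 + 0.1240·61 + 0.0765·87 + 0.0467·95 + 0.0420·78 = 87.7223
  x_1 = 0.0237·55 + 1.0622·85 + 0.0656·9 + 0.1435·61 + 0.0205·87 + 0.0231·95 + 0.0421·78 = 108.1861
  x_2 = 0.0262·55 + 0.0641·85 + 1.0950·9 + 0.0838·61 + 0.0339·87 + 0.0357·95 + 0.0862·78 = 34.9179
  x_3 = 0.0584·55 + 0.0363·85 + 0.1247·9 + 1.1479·61 + 0.0341·87 + 0.0560·95 + 0.0292·78 = 88.0131
  x_4 = 0.0241·55 + 0.0318·85 + 0.0846·9 + 0.1111·61 + 1.0421·87 + 0.0239·95 + 0.0638·78 = 109.4752
  x_5 = 0.1252·55 + 0.0389·85 + 0.0953·9 + 0.0713·61 + 0.0520·87 + 1.0711·95 + 0.1014·78 = 129.5837
  x_6 = 0.0941·55 + 0.0363·85 + 0.0568·9 + 0.1210·61 + 0.0880·87 + 0.0983·95 + 1.0412·78 = 114.3609

L[1,3] = 0.1435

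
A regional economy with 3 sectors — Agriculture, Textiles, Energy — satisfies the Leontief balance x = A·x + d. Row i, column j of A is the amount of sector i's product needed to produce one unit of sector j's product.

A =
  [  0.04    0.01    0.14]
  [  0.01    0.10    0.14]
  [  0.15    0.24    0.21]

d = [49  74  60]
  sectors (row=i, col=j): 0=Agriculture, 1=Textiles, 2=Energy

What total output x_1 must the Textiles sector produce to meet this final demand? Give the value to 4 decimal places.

101.6706

Form M = I − A:
  [  0.96   -0.01   -0.14]
  [ -0.01    0.90   -0.14]
  [ -0.15   -0.24    0.79]
Leontief inverse L = M⁻¹:
  [  1.0739    0.0658    0.2020]
  [  0.0458    1.1690    0.2153]
  [  0.2178    0.3676    1.3696]
Total output x = L · d:
  x_0 = 1.0739·49 + 0.0658·74 + 0.2020·60 = 69.6085
  x_1 = 0.0458·49 + 1.1690·74 + 0.2153·60 = 101.6706
  x_2 = 0.2178·49 + 0.3676·74 + 1.3696·60 = 120.0535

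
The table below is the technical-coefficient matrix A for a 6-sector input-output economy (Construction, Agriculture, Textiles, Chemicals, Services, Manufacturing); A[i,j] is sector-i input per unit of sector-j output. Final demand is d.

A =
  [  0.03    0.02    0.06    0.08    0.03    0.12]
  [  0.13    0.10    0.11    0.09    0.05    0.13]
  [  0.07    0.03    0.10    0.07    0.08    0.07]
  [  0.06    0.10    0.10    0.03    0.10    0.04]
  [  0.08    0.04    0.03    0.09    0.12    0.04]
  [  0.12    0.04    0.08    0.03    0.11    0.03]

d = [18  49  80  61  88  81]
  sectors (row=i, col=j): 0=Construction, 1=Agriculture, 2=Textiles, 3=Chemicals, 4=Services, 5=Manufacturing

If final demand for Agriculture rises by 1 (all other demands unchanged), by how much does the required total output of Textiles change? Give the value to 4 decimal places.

Form M = I − A:
  [  0.97   -0.02   -0.06   -0.08   -0.03   -0.12]
  [ -0.13    0.90   -0.11   -0.09   -0.05   -0.13]
  [ -0.07   -0.03    0.90   -0.07   -0.08   -0.07]
  [ -0.06   -0.10   -0.10    0.97   -0.10   -0.04]
  [ -0.08   -0.04   -0.03   -0.09    0.88   -0.04]
  [ -0.12   -0.04   -0.08   -0.03   -0.11    0.97]
Leontief inverse L = M⁻¹:
  [  1.0786    0.0508    0.1074    0.1138    0.0819    0.1561]
  [  0.2156    1.1552    0.1961    0.1580    0.1347    0.2077]
  [  0.1257    0.0658    1.1557    0.1166    0.1411    0.1184]
  [  0.1226    0.1399    0.1597    1.0836    0.1619    0.0968]
  [  0.1325    0.0770    0.0803    0.1359    1.1788    0.0867]
  [  0.1715    0.0724    0.1307    0.0791    0.1660    1.0814]
Total output x = L · d:
  x_0 = 1.0786·18 + 0.0508·49 + 0.1074·80 + 0.1138·61 + 0.0819·88 + 0.1561·81 = 57.2784
  x_1 = 0.2156·18 + 1.1552·49 + 0.1961·80 + 0.1580·61 + 0.1347·88 + 0.2077·81 = 114.4935
  x_2 = 0.1257·18 + 0.0658·49 + 1.1557·80 + 0.1166·61 + 0.1411·88 + 0.1184·81 = 127.0728
  x_3 = 0.1226·18 + 0.1399·49 + 0.1597·80 + 1.0836·61 + 0.1619·88 + 0.0968·81 = 110.0227
  x_4 = 0.1325·18 + 0.0770·49 + 0.0803·80 + 0.1359·61 + 1.1788·88 + 0.0867·81 = 131.6377
  x_5 = 0.1715·18 + 0.0724·49 + 0.1307·80 + 0.0791·61 + 0.1660·88 + 1.0814·81 = 124.1235
Δx_2 = L[2,1] · Δd_1 = 0.0658 · 1 = 0.0658

0.0658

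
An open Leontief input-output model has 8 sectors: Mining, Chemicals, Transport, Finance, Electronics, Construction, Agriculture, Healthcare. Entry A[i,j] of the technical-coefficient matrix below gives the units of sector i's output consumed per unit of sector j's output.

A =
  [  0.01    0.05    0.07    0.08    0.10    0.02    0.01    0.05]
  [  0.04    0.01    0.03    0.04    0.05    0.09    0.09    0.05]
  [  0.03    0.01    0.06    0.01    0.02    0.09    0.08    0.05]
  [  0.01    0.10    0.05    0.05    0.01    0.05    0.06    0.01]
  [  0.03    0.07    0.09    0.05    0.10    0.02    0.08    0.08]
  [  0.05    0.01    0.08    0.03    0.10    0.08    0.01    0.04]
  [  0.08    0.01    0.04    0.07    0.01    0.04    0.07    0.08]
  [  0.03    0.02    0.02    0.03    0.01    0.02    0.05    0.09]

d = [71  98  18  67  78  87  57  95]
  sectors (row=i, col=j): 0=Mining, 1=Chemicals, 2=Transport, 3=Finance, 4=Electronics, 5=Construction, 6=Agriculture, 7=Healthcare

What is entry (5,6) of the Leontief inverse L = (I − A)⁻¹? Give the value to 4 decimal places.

Form M = I − A:
  [  0.99   -0.05   -0.07   -0.08   -0.10   -0.02   -0.01   -0.05]
  [ -0.04    0.99   -0.03   -0.04   -0.05   -0.09   -0.09   -0.05]
  [ -0.03   -0.01    0.94   -0.01   -0.02   -0.09   -0.08   -0.05]
  [ -0.01   -0.10   -0.05    0.95   -0.01   -0.05   -0.06   -0.01]
  [ -0.03   -0.07   -0.09   -0.05    0.90   -0.02   -0.08   -0.08]
  [ -0.05   -0.01   -0.08   -0.03   -0.10    0.92   -0.01   -0.04]
  [ -0.08   -0.01   -0.04   -0.07   -0.01   -0.04    0.93   -0.08]
  [ -0.03   -0.02   -0.02   -0.03   -0.01   -0.02   -0.05    0.91]
Leontief inverse L = M⁻¹:
  [  1.0307    0.0758    0.1057    0.1060    0.1297    0.0528    0.0507    0.0859]
  [  0.0657    1.0313    0.0670    0.0698    0.0827    0.1218    0.1239    0.0882]
  [  0.0532    0.0245    1.0915    0.0339    0.0474    0.1198    0.1089    0.0836]
  [  0.0319    0.1159    0.0784    1.0736    0.0344    0.0837    0.0935    0.0392]
  [  0.0613    0.0982    0.1349    0.0865    1.1372    0.0622    0.1329    0.1315]
  [  0.0721    0.0337    0.1211    0.0571    0.1383    1.1135    0.0462    0.0783]
  [  0.1017    0.0327    0.0727    0.0997    0.0371    0.0692    1.1024    0.1157]
  [  0.0455    0.0331    0.0397    0.0489    0.0258    0.0388    0.0729    1.1163]
Total output x = L · d:
  x_0 = 1.0307·71 + 0.0758·98 + 0.1057·18 + 0.1060·67 + 0.1297·78 + 0.0528·87 + 0.0507·57 + 0.0859·95 = 115.3792
  x_1 = 0.0657·71 + 1.0313·98 + 0.0670·18 + 0.0698·67 + 0.0827·78 + 0.1218·87 + 0.1239·57 + 0.0882·95 = 144.1078
  x_2 = 0.0532·71 + 0.0245·98 + 1.0915·18 + 0.0339·67 + 0.0474·78 + 0.1198·87 + 0.1089·57 + 0.0836·95 = 56.3623
  x_3 = 0.0319·71 + 0.1159·98 + 0.0784·18 + 1.0736·67 + 0.0344·78 + 0.0837·87 + 0.0935·57 + 0.0392·95 = 105.9842
  x_4 = 0.0613·71 + 0.0982·98 + 0.1349·18 + 0.0865·67 + 1.1372·78 + 0.0622·87 + 0.1329·57 + 0.1315·95 = 136.3798
  x_5 = 0.0721·71 + 0.0337·98 + 0.1211·18 + 0.0571·67 + 0.1383·78 + 1.1135·87 + 0.0462·57 + 0.0783·95 = 132.1637
  x_6 = 0.1017·71 + 0.0327·98 + 0.0727·18 + 0.0997·67 + 0.0371·78 + 0.0692·87 + 1.1024·57 + 0.1157·95 = 101.1613
  x_7 = 0.0455·71 + 0.0331·98 + 0.0397·18 + 0.0489·67 + 0.0258·78 + 0.0388·87 + 0.0729·57 + 1.1163·95 = 126.0609

L[5,6] = 0.0462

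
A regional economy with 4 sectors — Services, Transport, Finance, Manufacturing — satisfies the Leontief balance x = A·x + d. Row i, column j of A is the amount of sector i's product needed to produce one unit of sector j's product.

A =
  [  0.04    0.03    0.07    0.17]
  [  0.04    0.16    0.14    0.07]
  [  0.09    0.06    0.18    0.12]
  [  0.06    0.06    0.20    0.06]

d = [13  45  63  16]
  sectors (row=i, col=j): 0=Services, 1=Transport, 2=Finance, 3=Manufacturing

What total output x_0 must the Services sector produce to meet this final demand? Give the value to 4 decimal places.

30.2041

Form M = I − A:
  [  0.96   -0.03   -0.07   -0.17]
  [ -0.04    0.84   -0.14   -0.07]
  [ -0.09   -0.06    0.82   -0.12]
  [ -0.06   -0.06   -0.20    0.94]
Leontief inverse L = M⁻¹:
  [  1.0727    0.0651    0.1560    0.2188]
  [  0.0828    1.2211    0.2491    0.1377]
  [  0.1389    0.1120    1.2991    0.1993]
  [  0.1033    0.1059    0.3023    1.1290]
Total output x = L · d:
  x_0 = 1.0727·13 + 0.0651·45 + 0.1560·63 + 0.2188·16 = 30.2041
  x_1 = 0.0828·13 + 1.2211·45 + 0.2491·63 + 0.1377·16 = 73.9240
  x_2 = 0.1389·13 + 0.1120·45 + 1.2991·63 + 0.1993·16 = 91.8777
  x_3 = 0.1033·13 + 0.1059·45 + 0.3023·63 + 1.1290·16 = 43.2162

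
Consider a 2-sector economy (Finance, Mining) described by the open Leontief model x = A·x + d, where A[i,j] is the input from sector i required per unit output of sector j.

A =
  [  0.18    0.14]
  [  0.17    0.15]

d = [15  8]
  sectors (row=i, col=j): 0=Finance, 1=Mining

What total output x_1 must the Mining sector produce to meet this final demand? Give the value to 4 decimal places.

13.5324

Form M = I − A:
  [  0.82   -0.14]
  [ -0.17    0.85]
Leontief inverse L = M⁻¹:
  [  1.2626    0.2080]
  [  0.2525    1.2181]
Total output x = L · d:
  x_0 = 1.2626·15 + 0.2080·8 = 20.6031
  x_1 = 0.2525·15 + 1.2181·8 = 13.5324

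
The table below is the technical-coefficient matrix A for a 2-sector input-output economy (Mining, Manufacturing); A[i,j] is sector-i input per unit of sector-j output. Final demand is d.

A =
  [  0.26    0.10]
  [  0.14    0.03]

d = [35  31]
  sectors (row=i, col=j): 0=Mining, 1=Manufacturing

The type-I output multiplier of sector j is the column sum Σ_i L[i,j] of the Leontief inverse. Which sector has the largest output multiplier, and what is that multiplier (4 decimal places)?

Form M = I − A:
  [  0.74   -0.10]
  [ -0.14    0.97]
Leontief inverse L = M⁻¹:
  [  1.3782    0.1421]
  [  0.1989    1.0514]
Total output x = L · d:
  x_0 = 1.3782·35 + 0.1421·31 = 52.6428
  x_1 = 0.1989·35 + 1.0514·31 = 39.5567
Output multipliers (column sums of L):
  Mining: 1.5772
  Manufacturing: 1.1935

Mining (1.5772)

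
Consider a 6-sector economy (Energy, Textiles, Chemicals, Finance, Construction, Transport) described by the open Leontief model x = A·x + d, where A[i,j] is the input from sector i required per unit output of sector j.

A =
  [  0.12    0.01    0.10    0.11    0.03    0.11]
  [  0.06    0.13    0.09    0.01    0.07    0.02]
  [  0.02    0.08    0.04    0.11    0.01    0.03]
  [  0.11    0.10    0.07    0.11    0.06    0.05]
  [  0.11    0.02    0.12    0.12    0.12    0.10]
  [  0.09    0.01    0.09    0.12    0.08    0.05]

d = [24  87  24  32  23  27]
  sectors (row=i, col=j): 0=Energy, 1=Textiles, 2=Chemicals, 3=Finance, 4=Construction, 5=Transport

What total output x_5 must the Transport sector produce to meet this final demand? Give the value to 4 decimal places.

51.6335

Form M = I − A:
  [  0.88   -0.01   -0.10   -0.11   -0.03   -0.11]
  [ -0.06    0.87   -0.09   -0.01   -0.07   -0.02]
  [ -0.02   -0.08    0.96   -0.11   -0.01   -0.03]
  [ -0.11   -0.10   -0.07    0.89   -0.06   -0.05]
  [ -0.11   -0.02   -0.12   -0.12    0.88   -0.10]
  [ -0.09   -0.01   -0.09   -0.12   -0.08    0.95]
Leontief inverse L = M⁻¹:
  [  1.1954    0.0561    0.1693    0.2016    0.0757    0.1635]
  [  0.1113    1.1750    0.1456    0.0673    0.1087    0.0572]
  [  0.0629    0.1196    1.0810    0.1557    0.0397    0.0563]
  [  0.1881    0.1567    0.1452    1.1956    0.1115    0.1043]
  [  0.2045    0.0777    0.2094    0.2343    1.1832    0.1688]
  [  0.1614    0.0553    0.1560    0.2053    0.1258    1.1015]
Total output x = L · d:
  x_0 = 1.1954·24 + 0.0561·87 + 0.1693·24 + 0.2016·32 + 0.0757·23 + 0.1635·27 = 50.2406
  x_1 = 0.1113·24 + 1.1750·87 + 0.1456·24 + 0.0673·32 + 0.1087·23 + 0.0572·27 = 114.5881
  x_2 = 0.0629·24 + 0.1196·87 + 1.0810·24 + 0.1557·32 + 0.0397·23 + 0.0563·27 = 45.2715
  x_3 = 0.1881·24 + 0.1567·87 + 0.1452·24 + 1.1956·32 + 0.1115·23 + 0.1043·27 = 65.2738
  x_4 = 0.2045·24 + 0.0777·87 + 0.2094·24 + 0.2343·32 + 1.1832·23 + 0.1688·27 = 55.9625
  x_5 = 0.1614·24 + 0.0553·87 + 0.1560·24 + 0.2053·32 + 0.1258·23 + 1.1015·27 = 51.6335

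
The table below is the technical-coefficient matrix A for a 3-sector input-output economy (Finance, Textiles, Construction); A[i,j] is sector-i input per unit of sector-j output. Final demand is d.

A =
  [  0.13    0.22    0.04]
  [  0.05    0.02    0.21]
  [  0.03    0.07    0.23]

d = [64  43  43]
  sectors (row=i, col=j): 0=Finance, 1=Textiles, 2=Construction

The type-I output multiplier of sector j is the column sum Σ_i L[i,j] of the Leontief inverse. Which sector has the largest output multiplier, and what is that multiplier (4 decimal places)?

Form M = I − A:
  [  0.87   -0.22   -0.04]
  [ -0.05    0.98   -0.21]
  [ -0.03   -0.07    0.77]
Leontief inverse L = M⁻¹:
  [  1.1697    0.2722    0.1350]
  [  0.0708    1.0572    0.2920]
  [  0.0520    0.1067    1.3305]
Total output x = L · d:
  x_0 = 1.1697·64 + 0.2722·43 + 0.1350·43 = 92.3741
  x_1 = 0.0708·64 + 1.0572·43 + 0.2920·43 = 62.5468
  x_2 = 0.0520·64 + 0.1067·43 + 1.3305·43 = 65.1292
Output multipliers (column sums of L):
  Finance: 1.2926
  Textiles: 1.4361
  Construction: 1.7575

Construction (1.7575)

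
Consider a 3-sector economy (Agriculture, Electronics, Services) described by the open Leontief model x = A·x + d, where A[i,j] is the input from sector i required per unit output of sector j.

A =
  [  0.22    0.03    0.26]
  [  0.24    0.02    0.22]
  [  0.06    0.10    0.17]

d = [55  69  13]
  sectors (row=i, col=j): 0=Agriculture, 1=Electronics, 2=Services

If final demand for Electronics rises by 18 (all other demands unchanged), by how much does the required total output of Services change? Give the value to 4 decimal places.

2.4371

Form M = I − A:
  [  0.78   -0.03   -0.26]
  [ -0.24    0.98   -0.22]
  [ -0.06   -0.10    0.83]
Leontief inverse L = M⁻¹:
  [  1.3427    0.0864    0.4435]
  [  0.3604    1.0720    0.3970]
  [  0.1405    0.1354    1.2847]
Total output x = L · d:
  x_0 = 1.3427·55 + 0.0864·69 + 0.4435·13 = 85.5751
  x_1 = 0.3604·55 + 1.0720·69 + 0.3970·13 = 98.9464
  x_2 = 0.1405·55 + 0.1354·69 + 1.2847·13 = 33.7701
Δx_2 = L[2,1] · Δd_1 = 0.1354 · 18 = 2.4371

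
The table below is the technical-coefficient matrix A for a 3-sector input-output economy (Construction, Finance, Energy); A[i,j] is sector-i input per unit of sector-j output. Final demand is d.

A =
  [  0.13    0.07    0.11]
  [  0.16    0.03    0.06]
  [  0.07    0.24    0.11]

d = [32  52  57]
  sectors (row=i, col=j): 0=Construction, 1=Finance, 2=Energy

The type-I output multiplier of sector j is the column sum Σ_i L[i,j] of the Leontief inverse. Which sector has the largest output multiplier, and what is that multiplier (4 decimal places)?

Construction (1.5376)

Form M = I − A:
  [  0.87   -0.07   -0.11]
  [ -0.16    0.97   -0.06]
  [ -0.07   -0.24    0.89]
Leontief inverse L = M⁻¹:
  [  1.1846    0.1238    0.1548]
  [  0.2046    1.0698    0.0974]
  [  0.1483    0.2982    1.1620]
Total output x = L · d:
  x_0 = 1.1846·32 + 0.1238·52 + 0.1548·57 = 53.1665
  x_1 = 0.2046·32 + 1.0698·52 + 0.0974·57 = 67.7279
  x_2 = 0.1483·32 + 0.2982·52 + 1.1620·57 = 86.4903
Output multipliers (column sums of L):
  Construction: 1.5376
  Finance: 1.4918
  Energy: 1.4142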